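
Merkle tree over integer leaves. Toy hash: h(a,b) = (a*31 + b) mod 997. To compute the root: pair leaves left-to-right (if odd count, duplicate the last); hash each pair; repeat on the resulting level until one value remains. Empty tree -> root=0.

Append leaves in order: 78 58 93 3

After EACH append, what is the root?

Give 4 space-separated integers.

After append 78 (leaves=[78]):
  L0: [78]
  root=78
After append 58 (leaves=[78, 58]):
  L0: [78, 58]
  L1: h(78,58)=(78*31+58)%997=482 -> [482]
  root=482
After append 93 (leaves=[78, 58, 93]):
  L0: [78, 58, 93]
  L1: h(78,58)=(78*31+58)%997=482 h(93,93)=(93*31+93)%997=982 -> [482, 982]
  L2: h(482,982)=(482*31+982)%997=969 -> [969]
  root=969
After append 3 (leaves=[78, 58, 93, 3]):
  L0: [78, 58, 93, 3]
  L1: h(78,58)=(78*31+58)%997=482 h(93,3)=(93*31+3)%997=892 -> [482, 892]
  L2: h(482,892)=(482*31+892)%997=879 -> [879]
  root=879

Answer: 78 482 969 879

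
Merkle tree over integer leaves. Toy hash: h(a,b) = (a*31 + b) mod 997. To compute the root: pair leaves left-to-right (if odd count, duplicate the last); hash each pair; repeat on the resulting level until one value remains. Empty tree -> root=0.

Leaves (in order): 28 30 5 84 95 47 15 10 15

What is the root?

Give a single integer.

L0: [28, 30, 5, 84, 95, 47, 15, 10, 15]
L1: h(28,30)=(28*31+30)%997=898 h(5,84)=(5*31+84)%997=239 h(95,47)=(95*31+47)%997=1 h(15,10)=(15*31+10)%997=475 h(15,15)=(15*31+15)%997=480 -> [898, 239, 1, 475, 480]
L2: h(898,239)=(898*31+239)%997=161 h(1,475)=(1*31+475)%997=506 h(480,480)=(480*31+480)%997=405 -> [161, 506, 405]
L3: h(161,506)=(161*31+506)%997=512 h(405,405)=(405*31+405)%997=996 -> [512, 996]
L4: h(512,996)=(512*31+996)%997=916 -> [916]

Answer: 916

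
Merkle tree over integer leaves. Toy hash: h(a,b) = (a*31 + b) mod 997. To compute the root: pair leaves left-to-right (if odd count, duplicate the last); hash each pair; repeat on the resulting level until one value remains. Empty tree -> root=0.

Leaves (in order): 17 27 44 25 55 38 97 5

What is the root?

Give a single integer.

Answer: 400

Derivation:
L0: [17, 27, 44, 25, 55, 38, 97, 5]
L1: h(17,27)=(17*31+27)%997=554 h(44,25)=(44*31+25)%997=392 h(55,38)=(55*31+38)%997=746 h(97,5)=(97*31+5)%997=21 -> [554, 392, 746, 21]
L2: h(554,392)=(554*31+392)%997=617 h(746,21)=(746*31+21)%997=216 -> [617, 216]
L3: h(617,216)=(617*31+216)%997=400 -> [400]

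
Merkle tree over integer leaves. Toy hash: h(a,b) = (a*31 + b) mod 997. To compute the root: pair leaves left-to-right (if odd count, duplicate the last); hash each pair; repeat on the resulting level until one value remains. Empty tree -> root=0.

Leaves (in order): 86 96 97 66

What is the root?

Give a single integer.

L0: [86, 96, 97, 66]
L1: h(86,96)=(86*31+96)%997=768 h(97,66)=(97*31+66)%997=82 -> [768, 82]
L2: h(768,82)=(768*31+82)%997=959 -> [959]

Answer: 959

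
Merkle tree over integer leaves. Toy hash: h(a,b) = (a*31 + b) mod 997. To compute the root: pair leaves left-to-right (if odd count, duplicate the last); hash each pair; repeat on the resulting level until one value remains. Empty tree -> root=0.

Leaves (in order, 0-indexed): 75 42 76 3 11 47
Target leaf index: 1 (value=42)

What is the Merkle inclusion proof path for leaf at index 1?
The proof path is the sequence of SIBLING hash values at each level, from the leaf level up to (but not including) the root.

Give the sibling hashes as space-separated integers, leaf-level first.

Answer: 75 365 452

Derivation:
L0 (leaves): [75, 42, 76, 3, 11, 47], target index=1
L1: h(75,42)=(75*31+42)%997=373 [pair 0] h(76,3)=(76*31+3)%997=365 [pair 1] h(11,47)=(11*31+47)%997=388 [pair 2] -> [373, 365, 388]
  Sibling for proof at L0: 75
L2: h(373,365)=(373*31+365)%997=961 [pair 0] h(388,388)=(388*31+388)%997=452 [pair 1] -> [961, 452]
  Sibling for proof at L1: 365
L3: h(961,452)=(961*31+452)%997=333 [pair 0] -> [333]
  Sibling for proof at L2: 452
Root: 333
Proof path (sibling hashes from leaf to root): [75, 365, 452]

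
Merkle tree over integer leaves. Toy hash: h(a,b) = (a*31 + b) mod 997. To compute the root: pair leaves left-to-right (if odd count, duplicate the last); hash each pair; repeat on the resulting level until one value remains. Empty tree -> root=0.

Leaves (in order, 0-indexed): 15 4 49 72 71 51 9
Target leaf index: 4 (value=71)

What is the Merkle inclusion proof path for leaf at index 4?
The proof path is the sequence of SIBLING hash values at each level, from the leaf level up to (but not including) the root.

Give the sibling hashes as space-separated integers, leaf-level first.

Answer: 51 288 178

Derivation:
L0 (leaves): [15, 4, 49, 72, 71, 51, 9], target index=4
L1: h(15,4)=(15*31+4)%997=469 [pair 0] h(49,72)=(49*31+72)%997=594 [pair 1] h(71,51)=(71*31+51)%997=258 [pair 2] h(9,9)=(9*31+9)%997=288 [pair 3] -> [469, 594, 258, 288]
  Sibling for proof at L0: 51
L2: h(469,594)=(469*31+594)%997=178 [pair 0] h(258,288)=(258*31+288)%997=310 [pair 1] -> [178, 310]
  Sibling for proof at L1: 288
L3: h(178,310)=(178*31+310)%997=843 [pair 0] -> [843]
  Sibling for proof at L2: 178
Root: 843
Proof path (sibling hashes from leaf to root): [51, 288, 178]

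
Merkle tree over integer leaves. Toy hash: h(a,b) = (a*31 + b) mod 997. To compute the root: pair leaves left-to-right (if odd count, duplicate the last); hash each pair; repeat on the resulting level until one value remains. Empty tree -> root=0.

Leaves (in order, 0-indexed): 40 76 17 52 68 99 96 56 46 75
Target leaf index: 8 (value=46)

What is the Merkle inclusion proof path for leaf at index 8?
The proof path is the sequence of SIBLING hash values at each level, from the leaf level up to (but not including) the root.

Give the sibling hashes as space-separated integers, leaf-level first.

Answer: 75 504 176 148

Derivation:
L0 (leaves): [40, 76, 17, 52, 68, 99, 96, 56, 46, 75], target index=8
L1: h(40,76)=(40*31+76)%997=319 [pair 0] h(17,52)=(17*31+52)%997=579 [pair 1] h(68,99)=(68*31+99)%997=213 [pair 2] h(96,56)=(96*31+56)%997=41 [pair 3] h(46,75)=(46*31+75)%997=504 [pair 4] -> [319, 579, 213, 41, 504]
  Sibling for proof at L0: 75
L2: h(319,579)=(319*31+579)%997=498 [pair 0] h(213,41)=(213*31+41)%997=662 [pair 1] h(504,504)=(504*31+504)%997=176 [pair 2] -> [498, 662, 176]
  Sibling for proof at L1: 504
L3: h(498,662)=(498*31+662)%997=148 [pair 0] h(176,176)=(176*31+176)%997=647 [pair 1] -> [148, 647]
  Sibling for proof at L2: 176
L4: h(148,647)=(148*31+647)%997=250 [pair 0] -> [250]
  Sibling for proof at L3: 148
Root: 250
Proof path (sibling hashes from leaf to root): [75, 504, 176, 148]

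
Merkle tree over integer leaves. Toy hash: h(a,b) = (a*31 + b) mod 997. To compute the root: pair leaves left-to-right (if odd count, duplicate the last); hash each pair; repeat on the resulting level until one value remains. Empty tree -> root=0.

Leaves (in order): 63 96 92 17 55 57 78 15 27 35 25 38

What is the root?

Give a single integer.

Answer: 587

Derivation:
L0: [63, 96, 92, 17, 55, 57, 78, 15, 27, 35, 25, 38]
L1: h(63,96)=(63*31+96)%997=55 h(92,17)=(92*31+17)%997=875 h(55,57)=(55*31+57)%997=765 h(78,15)=(78*31+15)%997=439 h(27,35)=(27*31+35)%997=872 h(25,38)=(25*31+38)%997=813 -> [55, 875, 765, 439, 872, 813]
L2: h(55,875)=(55*31+875)%997=586 h(765,439)=(765*31+439)%997=226 h(872,813)=(872*31+813)%997=926 -> [586, 226, 926]
L3: h(586,226)=(586*31+226)%997=446 h(926,926)=(926*31+926)%997=719 -> [446, 719]
L4: h(446,719)=(446*31+719)%997=587 -> [587]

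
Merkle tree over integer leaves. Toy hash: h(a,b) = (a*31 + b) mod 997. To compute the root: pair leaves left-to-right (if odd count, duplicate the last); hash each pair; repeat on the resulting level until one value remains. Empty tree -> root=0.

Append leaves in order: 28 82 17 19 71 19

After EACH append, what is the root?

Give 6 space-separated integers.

After append 28 (leaves=[28]):
  L0: [28]
  root=28
After append 82 (leaves=[28, 82]):
  L0: [28, 82]
  L1: h(28,82)=(28*31+82)%997=950 -> [950]
  root=950
After append 17 (leaves=[28, 82, 17]):
  L0: [28, 82, 17]
  L1: h(28,82)=(28*31+82)%997=950 h(17,17)=(17*31+17)%997=544 -> [950, 544]
  L2: h(950,544)=(950*31+544)%997=84 -> [84]
  root=84
After append 19 (leaves=[28, 82, 17, 19]):
  L0: [28, 82, 17, 19]
  L1: h(28,82)=(28*31+82)%997=950 h(17,19)=(17*31+19)%997=546 -> [950, 546]
  L2: h(950,546)=(950*31+546)%997=86 -> [86]
  root=86
After append 71 (leaves=[28, 82, 17, 19, 71]):
  L0: [28, 82, 17, 19, 71]
  L1: h(28,82)=(28*31+82)%997=950 h(17,19)=(17*31+19)%997=546 h(71,71)=(71*31+71)%997=278 -> [950, 546, 278]
  L2: h(950,546)=(950*31+546)%997=86 h(278,278)=(278*31+278)%997=920 -> [86, 920]
  L3: h(86,920)=(86*31+920)%997=595 -> [595]
  root=595
After append 19 (leaves=[28, 82, 17, 19, 71, 19]):
  L0: [28, 82, 17, 19, 71, 19]
  L1: h(28,82)=(28*31+82)%997=950 h(17,19)=(17*31+19)%997=546 h(71,19)=(71*31+19)%997=226 -> [950, 546, 226]
  L2: h(950,546)=(950*31+546)%997=86 h(226,226)=(226*31+226)%997=253 -> [86, 253]
  L3: h(86,253)=(86*31+253)%997=925 -> [925]
  root=925

Answer: 28 950 84 86 595 925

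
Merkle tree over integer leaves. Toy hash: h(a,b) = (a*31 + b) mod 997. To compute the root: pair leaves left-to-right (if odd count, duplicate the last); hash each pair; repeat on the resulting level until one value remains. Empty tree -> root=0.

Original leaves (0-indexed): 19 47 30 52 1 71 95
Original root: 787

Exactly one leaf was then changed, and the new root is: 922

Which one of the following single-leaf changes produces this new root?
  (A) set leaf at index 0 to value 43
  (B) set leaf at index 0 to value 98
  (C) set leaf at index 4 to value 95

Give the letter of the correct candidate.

Answer: A

Derivation:
Original leaves: [19, 47, 30, 52, 1, 71, 95]
Target new root: 922
Try each candidate change and compute the resulting root:
Candidate A: set leaf[0] = 43 -> leaves = [43, 47, 30, 52, 1, 71, 95]
  L0: [43, 47, 30, 52, 1, 71, 95]
  L1: h(43,47)=(43*31+47)%997=383 h(30,52)=(30*31+52)%997=982 h(1,71)=(1*31+71)%997=102 h(95,95)=(95*31+95)%997=49 -> [383, 982, 102, 49]
  L2: h(383,982)=(383*31+982)%997=891 h(102,49)=(102*31+49)%997=220 -> [891, 220]
  L3: h(891,220)=(891*31+220)%997=922 -> [922]
  root = 922 == target 922  ** MATCH **
Candidate B: set leaf[0] = 98 -> leaves = [98, 47, 30, 52, 1, 71, 95]
  L0: [98, 47, 30, 52, 1, 71, 95]
  L1: h(98,47)=(98*31+47)%997=94 h(30,52)=(30*31+52)%997=982 h(1,71)=(1*31+71)%997=102 h(95,95)=(95*31+95)%997=49 -> [94, 982, 102, 49]
  L2: h(94,982)=(94*31+982)%997=905 h(102,49)=(102*31+49)%997=220 -> [905, 220]
  L3: h(905,220)=(905*31+220)%997=359 -> [359]
  root = 359 != target 922
Candidate C: set leaf[4] = 95 -> leaves = [19, 47, 30, 52, 95, 71, 95]
  L0: [19, 47, 30, 52, 95, 71, 95]
  L1: h(19,47)=(19*31+47)%997=636 h(30,52)=(30*31+52)%997=982 h(95,71)=(95*31+71)%997=25 h(95,95)=(95*31+95)%997=49 -> [636, 982, 25, 49]
  L2: h(636,982)=(636*31+982)%997=758 h(25,49)=(25*31+49)%997=824 -> [758, 824]
  L3: h(758,824)=(758*31+824)%997=394 -> [394]
  root = 394 != target 922
Candidate A produces the target root.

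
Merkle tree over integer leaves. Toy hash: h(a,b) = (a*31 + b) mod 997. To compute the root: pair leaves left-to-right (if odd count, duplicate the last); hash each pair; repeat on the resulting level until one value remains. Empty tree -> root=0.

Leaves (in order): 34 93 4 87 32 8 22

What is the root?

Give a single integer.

Answer: 941

Derivation:
L0: [34, 93, 4, 87, 32, 8, 22]
L1: h(34,93)=(34*31+93)%997=150 h(4,87)=(4*31+87)%997=211 h(32,8)=(32*31+8)%997=3 h(22,22)=(22*31+22)%997=704 -> [150, 211, 3, 704]
L2: h(150,211)=(150*31+211)%997=873 h(3,704)=(3*31+704)%997=797 -> [873, 797]
L3: h(873,797)=(873*31+797)%997=941 -> [941]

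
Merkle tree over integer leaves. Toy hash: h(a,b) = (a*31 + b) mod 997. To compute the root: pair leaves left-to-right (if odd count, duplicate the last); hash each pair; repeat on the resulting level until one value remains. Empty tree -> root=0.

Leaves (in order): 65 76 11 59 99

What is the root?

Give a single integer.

Answer: 614

Derivation:
L0: [65, 76, 11, 59, 99]
L1: h(65,76)=(65*31+76)%997=97 h(11,59)=(11*31+59)%997=400 h(99,99)=(99*31+99)%997=177 -> [97, 400, 177]
L2: h(97,400)=(97*31+400)%997=416 h(177,177)=(177*31+177)%997=679 -> [416, 679]
L3: h(416,679)=(416*31+679)%997=614 -> [614]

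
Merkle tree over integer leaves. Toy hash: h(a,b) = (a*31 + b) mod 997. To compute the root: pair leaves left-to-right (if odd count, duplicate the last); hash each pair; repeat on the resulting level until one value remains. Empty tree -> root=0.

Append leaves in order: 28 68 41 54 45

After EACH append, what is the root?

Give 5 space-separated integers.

After append 28 (leaves=[28]):
  L0: [28]
  root=28
After append 68 (leaves=[28, 68]):
  L0: [28, 68]
  L1: h(28,68)=(28*31+68)%997=936 -> [936]
  root=936
After append 41 (leaves=[28, 68, 41]):
  L0: [28, 68, 41]
  L1: h(28,68)=(28*31+68)%997=936 h(41,41)=(41*31+41)%997=315 -> [936, 315]
  L2: h(936,315)=(936*31+315)%997=418 -> [418]
  root=418
After append 54 (leaves=[28, 68, 41, 54]):
  L0: [28, 68, 41, 54]
  L1: h(28,68)=(28*31+68)%997=936 h(41,54)=(41*31+54)%997=328 -> [936, 328]
  L2: h(936,328)=(936*31+328)%997=431 -> [431]
  root=431
After append 45 (leaves=[28, 68, 41, 54, 45]):
  L0: [28, 68, 41, 54, 45]
  L1: h(28,68)=(28*31+68)%997=936 h(41,54)=(41*31+54)%997=328 h(45,45)=(45*31+45)%997=443 -> [936, 328, 443]
  L2: h(936,328)=(936*31+328)%997=431 h(443,443)=(443*31+443)%997=218 -> [431, 218]
  L3: h(431,218)=(431*31+218)%997=618 -> [618]
  root=618

Answer: 28 936 418 431 618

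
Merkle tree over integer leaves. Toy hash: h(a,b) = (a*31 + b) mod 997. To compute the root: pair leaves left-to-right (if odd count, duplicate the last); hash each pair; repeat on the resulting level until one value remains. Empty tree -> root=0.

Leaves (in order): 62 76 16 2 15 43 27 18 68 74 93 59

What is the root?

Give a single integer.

Answer: 266

Derivation:
L0: [62, 76, 16, 2, 15, 43, 27, 18, 68, 74, 93, 59]
L1: h(62,76)=(62*31+76)%997=4 h(16,2)=(16*31+2)%997=498 h(15,43)=(15*31+43)%997=508 h(27,18)=(27*31+18)%997=855 h(68,74)=(68*31+74)%997=188 h(93,59)=(93*31+59)%997=948 -> [4, 498, 508, 855, 188, 948]
L2: h(4,498)=(4*31+498)%997=622 h(508,855)=(508*31+855)%997=651 h(188,948)=(188*31+948)%997=794 -> [622, 651, 794]
L3: h(622,651)=(622*31+651)%997=990 h(794,794)=(794*31+794)%997=483 -> [990, 483]
L4: h(990,483)=(990*31+483)%997=266 -> [266]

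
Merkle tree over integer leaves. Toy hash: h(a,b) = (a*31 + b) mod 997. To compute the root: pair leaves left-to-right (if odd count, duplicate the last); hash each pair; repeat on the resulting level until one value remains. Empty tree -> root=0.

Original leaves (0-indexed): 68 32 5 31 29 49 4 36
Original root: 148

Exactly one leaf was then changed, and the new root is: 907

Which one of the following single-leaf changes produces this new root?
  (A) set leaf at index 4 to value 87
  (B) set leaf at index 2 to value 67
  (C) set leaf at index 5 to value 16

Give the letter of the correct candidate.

Answer: B

Derivation:
Original leaves: [68, 32, 5, 31, 29, 49, 4, 36]
Target new root: 907
Try each candidate change and compute the resulting root:
Candidate A: set leaf[4] = 87 -> leaves = [68, 32, 5, 31, 87, 49, 4, 36]
  L0: [68, 32, 5, 31, 87, 49, 4, 36]
  L1: h(68,32)=(68*31+32)%997=146 h(5,31)=(5*31+31)%997=186 h(87,49)=(87*31+49)%997=752 h(4,36)=(4*31+36)%997=160 -> [146, 186, 752, 160]
  L2: h(146,186)=(146*31+186)%997=724 h(752,160)=(752*31+160)%997=541 -> [724, 541]
  L3: h(724,541)=(724*31+541)%997=54 -> [54]
  root = 54 != target 907
Candidate B: set leaf[2] = 67 -> leaves = [68, 32, 67, 31, 29, 49, 4, 36]
  L0: [68, 32, 67, 31, 29, 49, 4, 36]
  L1: h(68,32)=(68*31+32)%997=146 h(67,31)=(67*31+31)%997=114 h(29,49)=(29*31+49)%997=948 h(4,36)=(4*31+36)%997=160 -> [146, 114, 948, 160]
  L2: h(146,114)=(146*31+114)%997=652 h(948,160)=(948*31+160)%997=635 -> [652, 635]
  L3: h(652,635)=(652*31+635)%997=907 -> [907]
  root = 907 == target 907  ** MATCH **
Candidate C: set leaf[5] = 16 -> leaves = [68, 32, 5, 31, 29, 16, 4, 36]
  L0: [68, 32, 5, 31, 29, 16, 4, 36]
  L1: h(68,32)=(68*31+32)%997=146 h(5,31)=(5*31+31)%997=186 h(29,16)=(29*31+16)%997=915 h(4,36)=(4*31+36)%997=160 -> [146, 186, 915, 160]
  L2: h(146,186)=(146*31+186)%997=724 h(915,160)=(915*31+160)%997=609 -> [724, 609]
  L3: h(724,609)=(724*31+609)%997=122 -> [122]
  root = 122 != target 907
Candidate B produces the target root.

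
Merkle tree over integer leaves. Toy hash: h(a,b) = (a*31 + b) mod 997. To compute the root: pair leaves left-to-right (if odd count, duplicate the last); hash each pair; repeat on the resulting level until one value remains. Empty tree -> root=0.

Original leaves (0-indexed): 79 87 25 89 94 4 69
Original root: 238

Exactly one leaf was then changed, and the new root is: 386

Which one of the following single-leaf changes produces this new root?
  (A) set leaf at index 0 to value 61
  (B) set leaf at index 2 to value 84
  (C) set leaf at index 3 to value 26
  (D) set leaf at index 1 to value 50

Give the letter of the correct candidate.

Answer: A

Derivation:
Original leaves: [79, 87, 25, 89, 94, 4, 69]
Target new root: 386
Try each candidate change and compute the resulting root:
Candidate A: set leaf[0] = 61 -> leaves = [61, 87, 25, 89, 94, 4, 69]
  L0: [61, 87, 25, 89, 94, 4, 69]
  L1: h(61,87)=(61*31+87)%997=981 h(25,89)=(25*31+89)%997=864 h(94,4)=(94*31+4)%997=924 h(69,69)=(69*31+69)%997=214 -> [981, 864, 924, 214]
  L2: h(981,864)=(981*31+864)%997=368 h(924,214)=(924*31+214)%997=942 -> [368, 942]
  L3: h(368,942)=(368*31+942)%997=386 -> [386]
  root = 386 == target 386  ** MATCH **
Candidate B: set leaf[2] = 84 -> leaves = [79, 87, 84, 89, 94, 4, 69]
  L0: [79, 87, 84, 89, 94, 4, 69]
  L1: h(79,87)=(79*31+87)%997=542 h(84,89)=(84*31+89)%997=699 h(94,4)=(94*31+4)%997=924 h(69,69)=(69*31+69)%997=214 -> [542, 699, 924, 214]
  L2: h(542,699)=(542*31+699)%997=552 h(924,214)=(924*31+214)%997=942 -> [552, 942]
  L3: h(552,942)=(552*31+942)%997=108 -> [108]
  root = 108 != target 386
Candidate C: set leaf[3] = 26 -> leaves = [79, 87, 25, 26, 94, 4, 69]
  L0: [79, 87, 25, 26, 94, 4, 69]
  L1: h(79,87)=(79*31+87)%997=542 h(25,26)=(25*31+26)%997=801 h(94,4)=(94*31+4)%997=924 h(69,69)=(69*31+69)%997=214 -> [542, 801, 924, 214]
  L2: h(542,801)=(542*31+801)%997=654 h(924,214)=(924*31+214)%997=942 -> [654, 942]
  L3: h(654,942)=(654*31+942)%997=279 -> [279]
  root = 279 != target 386
Candidate D: set leaf[1] = 50 -> leaves = [79, 50, 25, 89, 94, 4, 69]
  L0: [79, 50, 25, 89, 94, 4, 69]
  L1: h(79,50)=(79*31+50)%997=505 h(25,89)=(25*31+89)%997=864 h(94,4)=(94*31+4)%997=924 h(69,69)=(69*31+69)%997=214 -> [505, 864, 924, 214]
  L2: h(505,864)=(505*31+864)%997=567 h(924,214)=(924*31+214)%997=942 -> [567, 942]
  L3: h(567,942)=(567*31+942)%997=573 -> [573]
  root = 573 != target 386
Candidate A produces the target root.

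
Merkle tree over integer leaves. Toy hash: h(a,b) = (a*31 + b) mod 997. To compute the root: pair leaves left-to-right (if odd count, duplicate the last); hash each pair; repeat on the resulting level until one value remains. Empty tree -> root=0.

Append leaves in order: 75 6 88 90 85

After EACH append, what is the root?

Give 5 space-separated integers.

Answer: 75 337 302 304 752

Derivation:
After append 75 (leaves=[75]):
  L0: [75]
  root=75
After append 6 (leaves=[75, 6]):
  L0: [75, 6]
  L1: h(75,6)=(75*31+6)%997=337 -> [337]
  root=337
After append 88 (leaves=[75, 6, 88]):
  L0: [75, 6, 88]
  L1: h(75,6)=(75*31+6)%997=337 h(88,88)=(88*31+88)%997=822 -> [337, 822]
  L2: h(337,822)=(337*31+822)%997=302 -> [302]
  root=302
After append 90 (leaves=[75, 6, 88, 90]):
  L0: [75, 6, 88, 90]
  L1: h(75,6)=(75*31+6)%997=337 h(88,90)=(88*31+90)%997=824 -> [337, 824]
  L2: h(337,824)=(337*31+824)%997=304 -> [304]
  root=304
After append 85 (leaves=[75, 6, 88, 90, 85]):
  L0: [75, 6, 88, 90, 85]
  L1: h(75,6)=(75*31+6)%997=337 h(88,90)=(88*31+90)%997=824 h(85,85)=(85*31+85)%997=726 -> [337, 824, 726]
  L2: h(337,824)=(337*31+824)%997=304 h(726,726)=(726*31+726)%997=301 -> [304, 301]
  L3: h(304,301)=(304*31+301)%997=752 -> [752]
  root=752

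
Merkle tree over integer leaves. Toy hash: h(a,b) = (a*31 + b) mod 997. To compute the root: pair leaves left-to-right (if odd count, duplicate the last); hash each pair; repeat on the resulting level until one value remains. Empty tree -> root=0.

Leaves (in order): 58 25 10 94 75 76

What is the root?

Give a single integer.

L0: [58, 25, 10, 94, 75, 76]
L1: h(58,25)=(58*31+25)%997=826 h(10,94)=(10*31+94)%997=404 h(75,76)=(75*31+76)%997=407 -> [826, 404, 407]
L2: h(826,404)=(826*31+404)%997=88 h(407,407)=(407*31+407)%997=63 -> [88, 63]
L3: h(88,63)=(88*31+63)%997=797 -> [797]

Answer: 797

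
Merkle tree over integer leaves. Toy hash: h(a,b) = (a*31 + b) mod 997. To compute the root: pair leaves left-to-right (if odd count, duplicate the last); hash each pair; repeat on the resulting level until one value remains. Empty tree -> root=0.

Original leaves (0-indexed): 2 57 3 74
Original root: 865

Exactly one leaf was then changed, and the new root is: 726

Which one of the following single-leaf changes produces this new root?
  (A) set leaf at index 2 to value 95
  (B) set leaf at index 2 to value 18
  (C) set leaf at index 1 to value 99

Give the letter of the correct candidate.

Answer: A

Derivation:
Original leaves: [2, 57, 3, 74]
Target new root: 726
Try each candidate change and compute the resulting root:
Candidate A: set leaf[2] = 95 -> leaves = [2, 57, 95, 74]
  L0: [2, 57, 95, 74]
  L1: h(2,57)=(2*31+57)%997=119 h(95,74)=(95*31+74)%997=28 -> [119, 28]
  L2: h(119,28)=(119*31+28)%997=726 -> [726]
  root = 726 == target 726  ** MATCH **
Candidate B: set leaf[2] = 18 -> leaves = [2, 57, 18, 74]
  L0: [2, 57, 18, 74]
  L1: h(2,57)=(2*31+57)%997=119 h(18,74)=(18*31+74)%997=632 -> [119, 632]
  L2: h(119,632)=(119*31+632)%997=333 -> [333]
  root = 333 != target 726
Candidate C: set leaf[1] = 99 -> leaves = [2, 99, 3, 74]
  L0: [2, 99, 3, 74]
  L1: h(2,99)=(2*31+99)%997=161 h(3,74)=(3*31+74)%997=167 -> [161, 167]
  L2: h(161,167)=(161*31+167)%997=173 -> [173]
  root = 173 != target 726
Candidate A produces the target root.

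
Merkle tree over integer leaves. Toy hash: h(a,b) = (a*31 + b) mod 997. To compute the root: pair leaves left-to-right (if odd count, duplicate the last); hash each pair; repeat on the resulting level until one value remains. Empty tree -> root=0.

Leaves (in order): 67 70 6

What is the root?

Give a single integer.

Answer: 947

Derivation:
L0: [67, 70, 6]
L1: h(67,70)=(67*31+70)%997=153 h(6,6)=(6*31+6)%997=192 -> [153, 192]
L2: h(153,192)=(153*31+192)%997=947 -> [947]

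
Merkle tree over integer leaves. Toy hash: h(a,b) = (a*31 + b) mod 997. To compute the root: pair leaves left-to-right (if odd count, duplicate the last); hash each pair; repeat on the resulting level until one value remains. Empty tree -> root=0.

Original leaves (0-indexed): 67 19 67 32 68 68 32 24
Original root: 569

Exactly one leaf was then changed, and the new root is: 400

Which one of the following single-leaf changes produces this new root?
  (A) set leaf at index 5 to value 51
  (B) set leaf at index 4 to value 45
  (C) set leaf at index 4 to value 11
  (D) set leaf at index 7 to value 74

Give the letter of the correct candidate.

Original leaves: [67, 19, 67, 32, 68, 68, 32, 24]
Target new root: 400
Try each candidate change and compute the resulting root:
Candidate A: set leaf[5] = 51 -> leaves = [67, 19, 67, 32, 68, 51, 32, 24]
  L0: [67, 19, 67, 32, 68, 51, 32, 24]
  L1: h(67,19)=(67*31+19)%997=102 h(67,32)=(67*31+32)%997=115 h(68,51)=(68*31+51)%997=165 h(32,24)=(32*31+24)%997=19 -> [102, 115, 165, 19]
  L2: h(102,115)=(102*31+115)%997=286 h(165,19)=(165*31+19)%997=149 -> [286, 149]
  L3: h(286,149)=(286*31+149)%997=42 -> [42]
  root = 42 != target 400
Candidate B: set leaf[4] = 45 -> leaves = [67, 19, 67, 32, 45, 68, 32, 24]
  L0: [67, 19, 67, 32, 45, 68, 32, 24]
  L1: h(67,19)=(67*31+19)%997=102 h(67,32)=(67*31+32)%997=115 h(45,68)=(45*31+68)%997=466 h(32,24)=(32*31+24)%997=19 -> [102, 115, 466, 19]
  L2: h(102,115)=(102*31+115)%997=286 h(466,19)=(466*31+19)%997=507 -> [286, 507]
  L3: h(286,507)=(286*31+507)%997=400 -> [400]
  root = 400 == target 400  ** MATCH **
Candidate C: set leaf[4] = 11 -> leaves = [67, 19, 67, 32, 11, 68, 32, 24]
  L0: [67, 19, 67, 32, 11, 68, 32, 24]
  L1: h(67,19)=(67*31+19)%997=102 h(67,32)=(67*31+32)%997=115 h(11,68)=(11*31+68)%997=409 h(32,24)=(32*31+24)%997=19 -> [102, 115, 409, 19]
  L2: h(102,115)=(102*31+115)%997=286 h(409,19)=(409*31+19)%997=734 -> [286, 734]
  L3: h(286,734)=(286*31+734)%997=627 -> [627]
  root = 627 != target 400
Candidate D: set leaf[7] = 74 -> leaves = [67, 19, 67, 32, 68, 68, 32, 74]
  L0: [67, 19, 67, 32, 68, 68, 32, 74]
  L1: h(67,19)=(67*31+19)%997=102 h(67,32)=(67*31+32)%997=115 h(68,68)=(68*31+68)%997=182 h(32,74)=(32*31+74)%997=69 -> [102, 115, 182, 69]
  L2: h(102,115)=(102*31+115)%997=286 h(182,69)=(182*31+69)%997=726 -> [286, 726]
  L3: h(286,726)=(286*31+726)%997=619 -> [619]
  root = 619 != target 400
Candidate B produces the target root.

Answer: B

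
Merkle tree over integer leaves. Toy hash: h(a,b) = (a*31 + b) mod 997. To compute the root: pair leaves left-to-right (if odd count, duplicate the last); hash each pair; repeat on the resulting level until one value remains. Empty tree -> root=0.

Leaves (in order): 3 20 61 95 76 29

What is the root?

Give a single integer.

L0: [3, 20, 61, 95, 76, 29]
L1: h(3,20)=(3*31+20)%997=113 h(61,95)=(61*31+95)%997=989 h(76,29)=(76*31+29)%997=391 -> [113, 989, 391]
L2: h(113,989)=(113*31+989)%997=504 h(391,391)=(391*31+391)%997=548 -> [504, 548]
L3: h(504,548)=(504*31+548)%997=220 -> [220]

Answer: 220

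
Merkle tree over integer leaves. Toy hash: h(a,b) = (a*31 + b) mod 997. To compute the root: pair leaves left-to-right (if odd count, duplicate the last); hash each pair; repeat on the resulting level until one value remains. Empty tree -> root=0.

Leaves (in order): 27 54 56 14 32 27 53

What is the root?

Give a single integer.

L0: [27, 54, 56, 14, 32, 27, 53]
L1: h(27,54)=(27*31+54)%997=891 h(56,14)=(56*31+14)%997=753 h(32,27)=(32*31+27)%997=22 h(53,53)=(53*31+53)%997=699 -> [891, 753, 22, 699]
L2: h(891,753)=(891*31+753)%997=458 h(22,699)=(22*31+699)%997=384 -> [458, 384]
L3: h(458,384)=(458*31+384)%997=624 -> [624]

Answer: 624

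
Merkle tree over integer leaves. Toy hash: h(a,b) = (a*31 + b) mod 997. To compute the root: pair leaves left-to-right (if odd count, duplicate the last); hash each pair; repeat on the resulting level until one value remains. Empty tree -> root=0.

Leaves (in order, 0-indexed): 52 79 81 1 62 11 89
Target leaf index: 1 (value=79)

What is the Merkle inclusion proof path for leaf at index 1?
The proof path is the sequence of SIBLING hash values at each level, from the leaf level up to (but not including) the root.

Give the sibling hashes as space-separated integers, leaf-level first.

L0 (leaves): [52, 79, 81, 1, 62, 11, 89], target index=1
L1: h(52,79)=(52*31+79)%997=694 [pair 0] h(81,1)=(81*31+1)%997=518 [pair 1] h(62,11)=(62*31+11)%997=936 [pair 2] h(89,89)=(89*31+89)%997=854 [pair 3] -> [694, 518, 936, 854]
  Sibling for proof at L0: 52
L2: h(694,518)=(694*31+518)%997=98 [pair 0] h(936,854)=(936*31+854)%997=957 [pair 1] -> [98, 957]
  Sibling for proof at L1: 518
L3: h(98,957)=(98*31+957)%997=7 [pair 0] -> [7]
  Sibling for proof at L2: 957
Root: 7
Proof path (sibling hashes from leaf to root): [52, 518, 957]

Answer: 52 518 957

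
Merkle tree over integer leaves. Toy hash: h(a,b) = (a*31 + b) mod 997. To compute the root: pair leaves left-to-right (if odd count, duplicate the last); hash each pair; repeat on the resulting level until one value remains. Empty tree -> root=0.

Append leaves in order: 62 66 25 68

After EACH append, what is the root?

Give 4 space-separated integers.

Answer: 62 991 614 657

Derivation:
After append 62 (leaves=[62]):
  L0: [62]
  root=62
After append 66 (leaves=[62, 66]):
  L0: [62, 66]
  L1: h(62,66)=(62*31+66)%997=991 -> [991]
  root=991
After append 25 (leaves=[62, 66, 25]):
  L0: [62, 66, 25]
  L1: h(62,66)=(62*31+66)%997=991 h(25,25)=(25*31+25)%997=800 -> [991, 800]
  L2: h(991,800)=(991*31+800)%997=614 -> [614]
  root=614
After append 68 (leaves=[62, 66, 25, 68]):
  L0: [62, 66, 25, 68]
  L1: h(62,66)=(62*31+66)%997=991 h(25,68)=(25*31+68)%997=843 -> [991, 843]
  L2: h(991,843)=(991*31+843)%997=657 -> [657]
  root=657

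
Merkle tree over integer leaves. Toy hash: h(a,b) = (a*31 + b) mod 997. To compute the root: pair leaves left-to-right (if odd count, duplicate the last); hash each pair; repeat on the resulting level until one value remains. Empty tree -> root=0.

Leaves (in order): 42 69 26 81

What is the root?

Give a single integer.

L0: [42, 69, 26, 81]
L1: h(42,69)=(42*31+69)%997=374 h(26,81)=(26*31+81)%997=887 -> [374, 887]
L2: h(374,887)=(374*31+887)%997=517 -> [517]

Answer: 517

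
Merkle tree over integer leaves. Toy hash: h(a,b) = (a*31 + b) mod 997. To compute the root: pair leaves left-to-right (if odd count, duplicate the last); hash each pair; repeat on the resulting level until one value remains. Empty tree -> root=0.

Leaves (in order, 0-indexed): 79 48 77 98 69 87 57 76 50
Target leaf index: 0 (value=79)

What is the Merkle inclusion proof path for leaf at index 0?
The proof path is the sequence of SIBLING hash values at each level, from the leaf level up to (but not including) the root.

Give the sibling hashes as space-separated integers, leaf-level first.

Answer: 48 491 62 329

Derivation:
L0 (leaves): [79, 48, 77, 98, 69, 87, 57, 76, 50], target index=0
L1: h(79,48)=(79*31+48)%997=503 [pair 0] h(77,98)=(77*31+98)%997=491 [pair 1] h(69,87)=(69*31+87)%997=232 [pair 2] h(57,76)=(57*31+76)%997=846 [pair 3] h(50,50)=(50*31+50)%997=603 [pair 4] -> [503, 491, 232, 846, 603]
  Sibling for proof at L0: 48
L2: h(503,491)=(503*31+491)%997=132 [pair 0] h(232,846)=(232*31+846)%997=62 [pair 1] h(603,603)=(603*31+603)%997=353 [pair 2] -> [132, 62, 353]
  Sibling for proof at L1: 491
L3: h(132,62)=(132*31+62)%997=166 [pair 0] h(353,353)=(353*31+353)%997=329 [pair 1] -> [166, 329]
  Sibling for proof at L2: 62
L4: h(166,329)=(166*31+329)%997=490 [pair 0] -> [490]
  Sibling for proof at L3: 329
Root: 490
Proof path (sibling hashes from leaf to root): [48, 491, 62, 329]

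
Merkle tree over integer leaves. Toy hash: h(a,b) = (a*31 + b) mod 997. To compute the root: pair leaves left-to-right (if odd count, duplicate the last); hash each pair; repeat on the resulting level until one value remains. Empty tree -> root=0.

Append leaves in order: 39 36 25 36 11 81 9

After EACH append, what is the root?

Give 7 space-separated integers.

After append 39 (leaves=[39]):
  L0: [39]
  root=39
After append 36 (leaves=[39, 36]):
  L0: [39, 36]
  L1: h(39,36)=(39*31+36)%997=248 -> [248]
  root=248
After append 25 (leaves=[39, 36, 25]):
  L0: [39, 36, 25]
  L1: h(39,36)=(39*31+36)%997=248 h(25,25)=(25*31+25)%997=800 -> [248, 800]
  L2: h(248,800)=(248*31+800)%997=512 -> [512]
  root=512
After append 36 (leaves=[39, 36, 25, 36]):
  L0: [39, 36, 25, 36]
  L1: h(39,36)=(39*31+36)%997=248 h(25,36)=(25*31+36)%997=811 -> [248, 811]
  L2: h(248,811)=(248*31+811)%997=523 -> [523]
  root=523
After append 11 (leaves=[39, 36, 25, 36, 11]):
  L0: [39, 36, 25, 36, 11]
  L1: h(39,36)=(39*31+36)%997=248 h(25,36)=(25*31+36)%997=811 h(11,11)=(11*31+11)%997=352 -> [248, 811, 352]
  L2: h(248,811)=(248*31+811)%997=523 h(352,352)=(352*31+352)%997=297 -> [523, 297]
  L3: h(523,297)=(523*31+297)%997=558 -> [558]
  root=558
After append 81 (leaves=[39, 36, 25, 36, 11, 81]):
  L0: [39, 36, 25, 36, 11, 81]
  L1: h(39,36)=(39*31+36)%997=248 h(25,36)=(25*31+36)%997=811 h(11,81)=(11*31+81)%997=422 -> [248, 811, 422]
  L2: h(248,811)=(248*31+811)%997=523 h(422,422)=(422*31+422)%997=543 -> [523, 543]
  L3: h(523,543)=(523*31+543)%997=804 -> [804]
  root=804
After append 9 (leaves=[39, 36, 25, 36, 11, 81, 9]):
  L0: [39, 36, 25, 36, 11, 81, 9]
  L1: h(39,36)=(39*31+36)%997=248 h(25,36)=(25*31+36)%997=811 h(11,81)=(11*31+81)%997=422 h(9,9)=(9*31+9)%997=288 -> [248, 811, 422, 288]
  L2: h(248,811)=(248*31+811)%997=523 h(422,288)=(422*31+288)%997=409 -> [523, 409]
  L3: h(523,409)=(523*31+409)%997=670 -> [670]
  root=670

Answer: 39 248 512 523 558 804 670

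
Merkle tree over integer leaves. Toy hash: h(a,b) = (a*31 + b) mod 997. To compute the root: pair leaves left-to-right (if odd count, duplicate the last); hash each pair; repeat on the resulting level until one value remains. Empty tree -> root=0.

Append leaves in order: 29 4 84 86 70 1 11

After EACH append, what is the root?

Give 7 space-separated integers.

Answer: 29 903 771 773 928 714 889

Derivation:
After append 29 (leaves=[29]):
  L0: [29]
  root=29
After append 4 (leaves=[29, 4]):
  L0: [29, 4]
  L1: h(29,4)=(29*31+4)%997=903 -> [903]
  root=903
After append 84 (leaves=[29, 4, 84]):
  L0: [29, 4, 84]
  L1: h(29,4)=(29*31+4)%997=903 h(84,84)=(84*31+84)%997=694 -> [903, 694]
  L2: h(903,694)=(903*31+694)%997=771 -> [771]
  root=771
After append 86 (leaves=[29, 4, 84, 86]):
  L0: [29, 4, 84, 86]
  L1: h(29,4)=(29*31+4)%997=903 h(84,86)=(84*31+86)%997=696 -> [903, 696]
  L2: h(903,696)=(903*31+696)%997=773 -> [773]
  root=773
After append 70 (leaves=[29, 4, 84, 86, 70]):
  L0: [29, 4, 84, 86, 70]
  L1: h(29,4)=(29*31+4)%997=903 h(84,86)=(84*31+86)%997=696 h(70,70)=(70*31+70)%997=246 -> [903, 696, 246]
  L2: h(903,696)=(903*31+696)%997=773 h(246,246)=(246*31+246)%997=893 -> [773, 893]
  L3: h(773,893)=(773*31+893)%997=928 -> [928]
  root=928
After append 1 (leaves=[29, 4, 84, 86, 70, 1]):
  L0: [29, 4, 84, 86, 70, 1]
  L1: h(29,4)=(29*31+4)%997=903 h(84,86)=(84*31+86)%997=696 h(70,1)=(70*31+1)%997=177 -> [903, 696, 177]
  L2: h(903,696)=(903*31+696)%997=773 h(177,177)=(177*31+177)%997=679 -> [773, 679]
  L3: h(773,679)=(773*31+679)%997=714 -> [714]
  root=714
After append 11 (leaves=[29, 4, 84, 86, 70, 1, 11]):
  L0: [29, 4, 84, 86, 70, 1, 11]
  L1: h(29,4)=(29*31+4)%997=903 h(84,86)=(84*31+86)%997=696 h(70,1)=(70*31+1)%997=177 h(11,11)=(11*31+11)%997=352 -> [903, 696, 177, 352]
  L2: h(903,696)=(903*31+696)%997=773 h(177,352)=(177*31+352)%997=854 -> [773, 854]
  L3: h(773,854)=(773*31+854)%997=889 -> [889]
  root=889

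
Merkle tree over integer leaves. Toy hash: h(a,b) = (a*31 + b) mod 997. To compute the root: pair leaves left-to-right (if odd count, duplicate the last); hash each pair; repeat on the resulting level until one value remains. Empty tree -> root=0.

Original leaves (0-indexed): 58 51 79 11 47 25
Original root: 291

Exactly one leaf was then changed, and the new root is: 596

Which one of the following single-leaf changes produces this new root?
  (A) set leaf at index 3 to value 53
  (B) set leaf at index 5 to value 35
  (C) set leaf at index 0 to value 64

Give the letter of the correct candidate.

Answer: A

Derivation:
Original leaves: [58, 51, 79, 11, 47, 25]
Target new root: 596
Try each candidate change and compute the resulting root:
Candidate A: set leaf[3] = 53 -> leaves = [58, 51, 79, 53, 47, 25]
  L0: [58, 51, 79, 53, 47, 25]
  L1: h(58,51)=(58*31+51)%997=852 h(79,53)=(79*31+53)%997=508 h(47,25)=(47*31+25)%997=485 -> [852, 508, 485]
  L2: h(852,508)=(852*31+508)%997=1 h(485,485)=(485*31+485)%997=565 -> [1, 565]
  L3: h(1,565)=(1*31+565)%997=596 -> [596]
  root = 596 == target 596  ** MATCH **
Candidate B: set leaf[5] = 35 -> leaves = [58, 51, 79, 11, 47, 35]
  L0: [58, 51, 79, 11, 47, 35]
  L1: h(58,51)=(58*31+51)%997=852 h(79,11)=(79*31+11)%997=466 h(47,35)=(47*31+35)%997=495 -> [852, 466, 495]
  L2: h(852,466)=(852*31+466)%997=956 h(495,495)=(495*31+495)%997=885 -> [956, 885]
  L3: h(956,885)=(956*31+885)%997=611 -> [611]
  root = 611 != target 596
Candidate C: set leaf[0] = 64 -> leaves = [64, 51, 79, 11, 47, 25]
  L0: [64, 51, 79, 11, 47, 25]
  L1: h(64,51)=(64*31+51)%997=41 h(79,11)=(79*31+11)%997=466 h(47,25)=(47*31+25)%997=485 -> [41, 466, 485]
  L2: h(41,466)=(41*31+466)%997=740 h(485,485)=(485*31+485)%997=565 -> [740, 565]
  L3: h(740,565)=(740*31+565)%997=574 -> [574]
  root = 574 != target 596
Candidate A produces the target root.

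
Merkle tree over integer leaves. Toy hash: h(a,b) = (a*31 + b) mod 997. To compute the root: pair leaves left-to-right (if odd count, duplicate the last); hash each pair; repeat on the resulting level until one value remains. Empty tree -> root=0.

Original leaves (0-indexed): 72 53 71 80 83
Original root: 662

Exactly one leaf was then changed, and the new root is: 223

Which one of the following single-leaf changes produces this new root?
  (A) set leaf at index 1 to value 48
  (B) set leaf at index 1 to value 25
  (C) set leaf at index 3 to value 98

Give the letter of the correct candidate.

Answer: C

Derivation:
Original leaves: [72, 53, 71, 80, 83]
Target new root: 223
Try each candidate change and compute the resulting root:
Candidate A: set leaf[1] = 48 -> leaves = [72, 48, 71, 80, 83]
  L0: [72, 48, 71, 80, 83]
  L1: h(72,48)=(72*31+48)%997=286 h(71,80)=(71*31+80)%997=287 h(83,83)=(83*31+83)%997=662 -> [286, 287, 662]
  L2: h(286,287)=(286*31+287)%997=180 h(662,662)=(662*31+662)%997=247 -> [180, 247]
  L3: h(180,247)=(180*31+247)%997=842 -> [842]
  root = 842 != target 223
Candidate B: set leaf[1] = 25 -> leaves = [72, 25, 71, 80, 83]
  L0: [72, 25, 71, 80, 83]
  L1: h(72,25)=(72*31+25)%997=263 h(71,80)=(71*31+80)%997=287 h(83,83)=(83*31+83)%997=662 -> [263, 287, 662]
  L2: h(263,287)=(263*31+287)%997=464 h(662,662)=(662*31+662)%997=247 -> [464, 247]
  L3: h(464,247)=(464*31+247)%997=673 -> [673]
  root = 673 != target 223
Candidate C: set leaf[3] = 98 -> leaves = [72, 53, 71, 98, 83]
  L0: [72, 53, 71, 98, 83]
  L1: h(72,53)=(72*31+53)%997=291 h(71,98)=(71*31+98)%997=305 h(83,83)=(83*31+83)%997=662 -> [291, 305, 662]
  L2: h(291,305)=(291*31+305)%997=353 h(662,662)=(662*31+662)%997=247 -> [353, 247]
  L3: h(353,247)=(353*31+247)%997=223 -> [223]
  root = 223 == target 223  ** MATCH **
Candidate C produces the target root.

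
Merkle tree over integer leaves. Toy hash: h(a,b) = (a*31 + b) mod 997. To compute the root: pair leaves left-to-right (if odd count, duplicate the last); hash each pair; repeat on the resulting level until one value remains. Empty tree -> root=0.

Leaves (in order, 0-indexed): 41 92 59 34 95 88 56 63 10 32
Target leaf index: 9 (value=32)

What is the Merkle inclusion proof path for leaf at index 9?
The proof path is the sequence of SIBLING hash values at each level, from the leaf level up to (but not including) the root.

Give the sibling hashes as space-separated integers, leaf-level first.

Answer: 10 342 974 819

Derivation:
L0 (leaves): [41, 92, 59, 34, 95, 88, 56, 63, 10, 32], target index=9
L1: h(41,92)=(41*31+92)%997=366 [pair 0] h(59,34)=(59*31+34)%997=866 [pair 1] h(95,88)=(95*31+88)%997=42 [pair 2] h(56,63)=(56*31+63)%997=802 [pair 3] h(10,32)=(10*31+32)%997=342 [pair 4] -> [366, 866, 42, 802, 342]
  Sibling for proof at L0: 10
L2: h(366,866)=(366*31+866)%997=248 [pair 0] h(42,802)=(42*31+802)%997=110 [pair 1] h(342,342)=(342*31+342)%997=974 [pair 2] -> [248, 110, 974]
  Sibling for proof at L1: 342
L3: h(248,110)=(248*31+110)%997=819 [pair 0] h(974,974)=(974*31+974)%997=261 [pair 1] -> [819, 261]
  Sibling for proof at L2: 974
L4: h(819,261)=(819*31+261)%997=725 [pair 0] -> [725]
  Sibling for proof at L3: 819
Root: 725
Proof path (sibling hashes from leaf to root): [10, 342, 974, 819]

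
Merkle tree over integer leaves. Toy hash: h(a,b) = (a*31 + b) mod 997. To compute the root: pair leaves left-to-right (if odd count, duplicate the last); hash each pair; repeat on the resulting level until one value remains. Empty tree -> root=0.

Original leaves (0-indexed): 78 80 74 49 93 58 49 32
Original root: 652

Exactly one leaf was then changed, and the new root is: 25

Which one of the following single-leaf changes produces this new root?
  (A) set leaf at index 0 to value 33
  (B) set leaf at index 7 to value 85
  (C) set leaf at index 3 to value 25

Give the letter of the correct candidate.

Original leaves: [78, 80, 74, 49, 93, 58, 49, 32]
Target new root: 25
Try each candidate change and compute the resulting root:
Candidate A: set leaf[0] = 33 -> leaves = [33, 80, 74, 49, 93, 58, 49, 32]
  L0: [33, 80, 74, 49, 93, 58, 49, 32]
  L1: h(33,80)=(33*31+80)%997=106 h(74,49)=(74*31+49)%997=349 h(93,58)=(93*31+58)%997=947 h(49,32)=(49*31+32)%997=554 -> [106, 349, 947, 554]
  L2: h(106,349)=(106*31+349)%997=644 h(947,554)=(947*31+554)%997=1 -> [644, 1]
  L3: h(644,1)=(644*31+1)%997=25 -> [25]
  root = 25 == target 25  ** MATCH **
Candidate B: set leaf[7] = 85 -> leaves = [78, 80, 74, 49, 93, 58, 49, 85]
  L0: [78, 80, 74, 49, 93, 58, 49, 85]
  L1: h(78,80)=(78*31+80)%997=504 h(74,49)=(74*31+49)%997=349 h(93,58)=(93*31+58)%997=947 h(49,85)=(49*31+85)%997=607 -> [504, 349, 947, 607]
  L2: h(504,349)=(504*31+349)%997=21 h(947,607)=(947*31+607)%997=54 -> [21, 54]
  L3: h(21,54)=(21*31+54)%997=705 -> [705]
  root = 705 != target 25
Candidate C: set leaf[3] = 25 -> leaves = [78, 80, 74, 25, 93, 58, 49, 32]
  L0: [78, 80, 74, 25, 93, 58, 49, 32]
  L1: h(78,80)=(78*31+80)%997=504 h(74,25)=(74*31+25)%997=325 h(93,58)=(93*31+58)%997=947 h(49,32)=(49*31+32)%997=554 -> [504, 325, 947, 554]
  L2: h(504,325)=(504*31+325)%997=994 h(947,554)=(947*31+554)%997=1 -> [994, 1]
  L3: h(994,1)=(994*31+1)%997=905 -> [905]
  root = 905 != target 25
Candidate A produces the target root.

Answer: A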